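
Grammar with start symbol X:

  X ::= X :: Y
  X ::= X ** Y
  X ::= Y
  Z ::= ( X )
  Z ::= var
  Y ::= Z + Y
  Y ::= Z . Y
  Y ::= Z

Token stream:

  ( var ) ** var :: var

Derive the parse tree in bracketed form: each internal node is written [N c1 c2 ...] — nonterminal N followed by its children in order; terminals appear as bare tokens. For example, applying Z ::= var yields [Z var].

[X [X [X [Y [Z ( [X [Y [Z var]]] )]]] ** [Y [Z var]]] :: [Y [Z var]]]

X
X :: Y
X ** Y :: Y
Y ** Y :: Y
Z ** Y :: Y
( X ) ** Y :: Y
( Y ) ** Y :: Y
( Z ) ** Y :: Y
( var ) ** Y :: Y
( var ) ** Z :: Y
( var ) ** var :: Y
( var ) ** var :: Z
( var ) ** var :: var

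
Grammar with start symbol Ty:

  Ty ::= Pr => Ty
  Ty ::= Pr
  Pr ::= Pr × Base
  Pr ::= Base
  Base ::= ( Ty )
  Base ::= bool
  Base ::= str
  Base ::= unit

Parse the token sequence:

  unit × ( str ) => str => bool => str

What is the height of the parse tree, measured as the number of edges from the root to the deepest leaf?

[Ty [Pr [Pr [Base unit]] × [Base ( [Ty [Pr [Base str]]] )]] => [Ty [Pr [Base str]] => [Ty [Pr [Base bool]] => [Ty [Pr [Base str]]]]]]

6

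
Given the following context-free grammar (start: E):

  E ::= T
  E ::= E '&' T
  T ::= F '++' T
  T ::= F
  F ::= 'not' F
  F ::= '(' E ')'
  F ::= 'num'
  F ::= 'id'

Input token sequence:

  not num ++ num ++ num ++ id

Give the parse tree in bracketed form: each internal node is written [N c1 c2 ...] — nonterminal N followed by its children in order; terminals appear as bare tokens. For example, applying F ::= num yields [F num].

E
T
F ++ T
not F ++ T
not num ++ T
not num ++ F ++ T
not num ++ num ++ T
not num ++ num ++ F ++ T
not num ++ num ++ num ++ T
not num ++ num ++ num ++ F
not num ++ num ++ num ++ id

[E [T [F not [F num]] ++ [T [F num] ++ [T [F num] ++ [T [F id]]]]]]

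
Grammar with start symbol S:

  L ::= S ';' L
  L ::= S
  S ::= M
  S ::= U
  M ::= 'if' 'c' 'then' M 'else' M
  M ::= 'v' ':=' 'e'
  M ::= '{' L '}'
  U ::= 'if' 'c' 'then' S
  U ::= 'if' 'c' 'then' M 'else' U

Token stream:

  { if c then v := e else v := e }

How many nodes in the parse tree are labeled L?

[S [M { [L [S [M if c then [M v := e] else [M v := e]]]] }]]

1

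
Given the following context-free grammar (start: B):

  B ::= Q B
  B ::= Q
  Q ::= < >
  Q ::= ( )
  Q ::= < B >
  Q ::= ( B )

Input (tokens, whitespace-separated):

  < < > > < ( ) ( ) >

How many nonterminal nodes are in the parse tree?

[B [Q < [B [Q < >]] >] [B [Q < [B [Q ( )] [B [Q ( )]]] >]]]

10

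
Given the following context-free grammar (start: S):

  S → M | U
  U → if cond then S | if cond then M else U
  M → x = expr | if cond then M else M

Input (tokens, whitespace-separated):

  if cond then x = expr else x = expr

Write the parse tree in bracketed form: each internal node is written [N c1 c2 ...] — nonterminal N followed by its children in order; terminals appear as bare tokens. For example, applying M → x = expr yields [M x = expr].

S
M
if cond then M else M
if cond then x = expr else M
if cond then x = expr else x = expr

[S [M if cond then [M x = expr] else [M x = expr]]]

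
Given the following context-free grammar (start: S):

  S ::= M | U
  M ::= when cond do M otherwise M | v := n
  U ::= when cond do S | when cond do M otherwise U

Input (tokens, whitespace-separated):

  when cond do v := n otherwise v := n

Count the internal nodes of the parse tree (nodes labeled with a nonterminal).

[S [M when cond do [M v := n] otherwise [M v := n]]]

4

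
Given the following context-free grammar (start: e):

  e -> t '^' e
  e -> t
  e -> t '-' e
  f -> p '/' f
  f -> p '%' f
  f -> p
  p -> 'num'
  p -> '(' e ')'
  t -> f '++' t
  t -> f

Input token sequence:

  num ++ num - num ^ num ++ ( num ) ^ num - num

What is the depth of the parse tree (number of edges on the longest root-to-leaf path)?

[e [t [f [p num]] ++ [t [f [p num]]]] - [e [t [f [p num]]] ^ [e [t [f [p num]] ++ [t [f [p ( [e [t [f [p num]]]] )]]]] ^ [e [t [f [p num]]] - [e [t [f [p num]]]]]]]]

11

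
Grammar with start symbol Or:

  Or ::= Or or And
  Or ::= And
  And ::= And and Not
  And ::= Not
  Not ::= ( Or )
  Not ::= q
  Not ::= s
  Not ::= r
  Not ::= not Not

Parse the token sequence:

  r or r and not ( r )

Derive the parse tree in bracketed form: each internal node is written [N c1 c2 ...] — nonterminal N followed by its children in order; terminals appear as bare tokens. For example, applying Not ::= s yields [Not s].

Or
Or or And
And or And
Not or And
r or And
r or And and Not
r or Not and Not
r or r and Not
r or r and not Not
r or r and not ( Or )
r or r and not ( And )
r or r and not ( Not )
r or r and not ( r )

[Or [Or [And [Not r]]] or [And [And [Not r]] and [Not not [Not ( [Or [And [Not r]]] )]]]]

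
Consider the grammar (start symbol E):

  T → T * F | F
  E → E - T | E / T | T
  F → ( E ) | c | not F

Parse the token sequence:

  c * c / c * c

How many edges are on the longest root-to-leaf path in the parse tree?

5

[E [E [T [T [F c]] * [F c]]] / [T [T [F c]] * [F c]]]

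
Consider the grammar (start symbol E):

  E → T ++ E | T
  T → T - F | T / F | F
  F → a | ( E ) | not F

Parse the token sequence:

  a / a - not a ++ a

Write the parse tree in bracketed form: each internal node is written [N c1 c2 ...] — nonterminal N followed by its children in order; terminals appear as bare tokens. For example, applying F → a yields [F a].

E
T ++ E
T - F ++ E
T / F - F ++ E
F / F - F ++ E
a / F - F ++ E
a / a - F ++ E
a / a - not F ++ E
a / a - not a ++ E
a / a - not a ++ T
a / a - not a ++ F
a / a - not a ++ a

[E [T [T [T [F a]] / [F a]] - [F not [F a]]] ++ [E [T [F a]]]]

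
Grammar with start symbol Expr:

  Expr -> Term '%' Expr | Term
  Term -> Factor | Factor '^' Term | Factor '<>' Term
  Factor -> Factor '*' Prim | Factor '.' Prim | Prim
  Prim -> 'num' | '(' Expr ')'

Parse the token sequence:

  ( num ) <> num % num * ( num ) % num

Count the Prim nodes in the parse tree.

7

[Expr [Term [Factor [Prim ( [Expr [Term [Factor [Prim num]]]] )]] <> [Term [Factor [Prim num]]]] % [Expr [Term [Factor [Factor [Prim num]] * [Prim ( [Expr [Term [Factor [Prim num]]]] )]]] % [Expr [Term [Factor [Prim num]]]]]]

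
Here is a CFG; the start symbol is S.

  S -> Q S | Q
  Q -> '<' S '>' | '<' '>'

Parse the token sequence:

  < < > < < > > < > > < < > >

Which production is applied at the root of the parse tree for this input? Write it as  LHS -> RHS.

[S [Q < [S [Q < >] [S [Q < [S [Q < >]] >] [S [Q < >]]]] >] [S [Q < [S [Q < >]] >]]]

S -> Q S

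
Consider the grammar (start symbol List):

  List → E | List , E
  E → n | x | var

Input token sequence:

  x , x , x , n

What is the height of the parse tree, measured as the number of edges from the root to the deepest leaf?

[List [List [List [List [E x]] , [E x]] , [E x]] , [E n]]

5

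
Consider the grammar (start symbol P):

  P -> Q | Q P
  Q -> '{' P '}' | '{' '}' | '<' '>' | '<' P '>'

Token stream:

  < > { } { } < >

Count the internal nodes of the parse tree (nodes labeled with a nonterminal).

[P [Q < >] [P [Q { }] [P [Q { }] [P [Q < >]]]]]

8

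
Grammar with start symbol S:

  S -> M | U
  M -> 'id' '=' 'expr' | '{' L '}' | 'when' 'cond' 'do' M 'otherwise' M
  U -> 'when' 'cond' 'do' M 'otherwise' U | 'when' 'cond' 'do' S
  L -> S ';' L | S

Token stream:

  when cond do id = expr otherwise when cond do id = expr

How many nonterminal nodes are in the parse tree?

6

[S [U when cond do [M id = expr] otherwise [U when cond do [S [M id = expr]]]]]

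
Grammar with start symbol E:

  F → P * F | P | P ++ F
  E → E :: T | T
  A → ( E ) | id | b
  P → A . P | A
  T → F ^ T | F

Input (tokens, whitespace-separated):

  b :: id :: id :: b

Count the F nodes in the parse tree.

4

[E [E [E [E [T [F [P [A b]]]]] :: [T [F [P [A id]]]]] :: [T [F [P [A id]]]]] :: [T [F [P [A b]]]]]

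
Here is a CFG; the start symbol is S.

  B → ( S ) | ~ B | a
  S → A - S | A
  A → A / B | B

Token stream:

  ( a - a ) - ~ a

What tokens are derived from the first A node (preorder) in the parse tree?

[S [A [B ( [S [A [B a]] - [S [A [B a]]]] )]] - [S [A [B ~ [B a]]]]]

( a - a )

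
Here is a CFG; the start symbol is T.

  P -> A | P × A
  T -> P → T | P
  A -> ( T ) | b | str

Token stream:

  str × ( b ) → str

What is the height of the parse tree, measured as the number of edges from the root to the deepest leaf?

6

[T [P [P [A str]] × [A ( [T [P [A b]]] )]] → [T [P [A str]]]]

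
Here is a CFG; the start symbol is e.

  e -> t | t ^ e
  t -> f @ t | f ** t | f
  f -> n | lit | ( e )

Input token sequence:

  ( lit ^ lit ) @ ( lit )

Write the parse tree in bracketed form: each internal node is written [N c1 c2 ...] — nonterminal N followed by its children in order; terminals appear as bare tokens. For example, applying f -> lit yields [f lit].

e
t
f @ t
( e ) @ t
( t ^ e ) @ t
( f ^ e ) @ t
( lit ^ e ) @ t
( lit ^ t ) @ t
( lit ^ f ) @ t
( lit ^ lit ) @ t
( lit ^ lit ) @ f
( lit ^ lit ) @ ( e )
( lit ^ lit ) @ ( t )
( lit ^ lit ) @ ( f )
( lit ^ lit ) @ ( lit )

[e [t [f ( [e [t [f lit]] ^ [e [t [f lit]]]] )] @ [t [f ( [e [t [f lit]]] )]]]]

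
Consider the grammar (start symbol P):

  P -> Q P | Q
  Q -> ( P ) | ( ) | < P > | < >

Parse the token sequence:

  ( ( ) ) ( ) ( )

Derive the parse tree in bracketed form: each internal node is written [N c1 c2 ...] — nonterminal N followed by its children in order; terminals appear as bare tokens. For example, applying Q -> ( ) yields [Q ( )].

P
Q P
( P ) P
( Q ) P
( ( ) ) P
( ( ) ) Q P
( ( ) ) ( ) P
( ( ) ) ( ) Q
( ( ) ) ( ) ( )

[P [Q ( [P [Q ( )]] )] [P [Q ( )] [P [Q ( )]]]]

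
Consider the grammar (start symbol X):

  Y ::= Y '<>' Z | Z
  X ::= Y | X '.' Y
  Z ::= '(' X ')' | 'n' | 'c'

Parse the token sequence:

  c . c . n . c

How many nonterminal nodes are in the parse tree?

12

[X [X [X [X [Y [Z c]]] . [Y [Z c]]] . [Y [Z n]]] . [Y [Z c]]]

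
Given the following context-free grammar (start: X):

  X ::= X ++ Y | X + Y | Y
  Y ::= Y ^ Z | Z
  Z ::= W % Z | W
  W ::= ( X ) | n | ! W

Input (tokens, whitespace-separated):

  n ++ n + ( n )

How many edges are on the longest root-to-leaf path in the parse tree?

[X [X [X [Y [Z [W n]]]] ++ [Y [Z [W n]]]] + [Y [Z [W ( [X [Y [Z [W n]]]] )]]]]

8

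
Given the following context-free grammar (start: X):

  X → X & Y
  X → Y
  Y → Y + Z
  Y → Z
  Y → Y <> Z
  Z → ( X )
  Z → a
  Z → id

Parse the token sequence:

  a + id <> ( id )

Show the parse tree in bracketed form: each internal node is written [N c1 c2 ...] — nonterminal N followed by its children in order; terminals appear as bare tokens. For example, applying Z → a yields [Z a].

[X [Y [Y [Y [Z a]] + [Z id]] <> [Z ( [X [Y [Z id]]] )]]]

X
Y
Y <> Z
Y + Z <> Z
Z + Z <> Z
a + Z <> Z
a + id <> Z
a + id <> ( X )
a + id <> ( Y )
a + id <> ( Z )
a + id <> ( id )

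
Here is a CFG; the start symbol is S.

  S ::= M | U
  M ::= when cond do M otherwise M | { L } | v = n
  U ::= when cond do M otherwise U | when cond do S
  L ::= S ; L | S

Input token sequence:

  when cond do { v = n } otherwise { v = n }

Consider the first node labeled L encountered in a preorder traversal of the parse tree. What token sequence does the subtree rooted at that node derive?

v = n

[S [M when cond do [M { [L [S [M v = n]]] }] otherwise [M { [L [S [M v = n]]] }]]]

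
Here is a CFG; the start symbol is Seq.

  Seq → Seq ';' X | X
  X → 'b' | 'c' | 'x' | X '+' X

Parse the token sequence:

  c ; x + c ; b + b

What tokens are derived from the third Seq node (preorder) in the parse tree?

c

[Seq [Seq [Seq [X c]] ; [X [X x] + [X c]]] ; [X [X b] + [X b]]]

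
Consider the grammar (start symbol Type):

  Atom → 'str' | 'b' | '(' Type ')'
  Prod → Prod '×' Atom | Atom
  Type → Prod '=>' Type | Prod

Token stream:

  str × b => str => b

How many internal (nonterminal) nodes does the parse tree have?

11

[Type [Prod [Prod [Atom str]] × [Atom b]] => [Type [Prod [Atom str]] => [Type [Prod [Atom b]]]]]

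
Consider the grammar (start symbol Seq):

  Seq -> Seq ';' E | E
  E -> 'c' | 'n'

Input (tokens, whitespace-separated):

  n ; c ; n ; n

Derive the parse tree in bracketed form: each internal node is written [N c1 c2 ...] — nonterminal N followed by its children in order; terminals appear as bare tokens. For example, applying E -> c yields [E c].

[Seq [Seq [Seq [Seq [E n]] ; [E c]] ; [E n]] ; [E n]]

Seq
Seq ; E
Seq ; E ; E
Seq ; E ; E ; E
E ; E ; E ; E
n ; E ; E ; E
n ; c ; E ; E
n ; c ; n ; E
n ; c ; n ; n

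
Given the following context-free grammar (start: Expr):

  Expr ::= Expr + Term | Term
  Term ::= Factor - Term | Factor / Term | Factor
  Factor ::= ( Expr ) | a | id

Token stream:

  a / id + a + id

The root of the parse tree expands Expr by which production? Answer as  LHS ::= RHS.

[Expr [Expr [Expr [Term [Factor a] / [Term [Factor id]]]] + [Term [Factor a]]] + [Term [Factor id]]]

Expr ::= Expr + Term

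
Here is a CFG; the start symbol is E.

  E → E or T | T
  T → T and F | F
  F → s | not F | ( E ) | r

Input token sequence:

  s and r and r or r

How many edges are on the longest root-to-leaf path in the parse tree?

6

[E [E [T [T [T [F s]] and [F r]] and [F r]]] or [T [F r]]]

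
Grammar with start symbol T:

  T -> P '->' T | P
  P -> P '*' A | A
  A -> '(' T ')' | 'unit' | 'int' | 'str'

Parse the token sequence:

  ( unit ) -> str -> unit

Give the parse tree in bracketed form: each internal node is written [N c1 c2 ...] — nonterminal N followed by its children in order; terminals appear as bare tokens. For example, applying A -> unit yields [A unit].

[T [P [A ( [T [P [A unit]]] )]] -> [T [P [A str]] -> [T [P [A unit]]]]]

T
P -> T
A -> T
( T ) -> T
( P ) -> T
( A ) -> T
( unit ) -> T
( unit ) -> P -> T
( unit ) -> A -> T
( unit ) -> str -> T
( unit ) -> str -> P
( unit ) -> str -> A
( unit ) -> str -> unit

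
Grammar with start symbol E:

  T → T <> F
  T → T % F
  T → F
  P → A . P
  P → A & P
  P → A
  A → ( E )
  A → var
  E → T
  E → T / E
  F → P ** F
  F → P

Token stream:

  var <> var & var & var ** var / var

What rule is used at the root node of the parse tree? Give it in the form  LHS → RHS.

E → T / E

[E [T [T [F [P [A var]]]] <> [F [P [A var] & [P [A var] & [P [A var]]]] ** [F [P [A var]]]]] / [E [T [F [P [A var]]]]]]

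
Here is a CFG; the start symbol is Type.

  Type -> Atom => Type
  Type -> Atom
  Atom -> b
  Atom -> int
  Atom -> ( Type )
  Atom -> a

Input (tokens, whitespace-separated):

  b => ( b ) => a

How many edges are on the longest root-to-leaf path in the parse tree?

[Type [Atom b] => [Type [Atom ( [Type [Atom b]] )] => [Type [Atom a]]]]

5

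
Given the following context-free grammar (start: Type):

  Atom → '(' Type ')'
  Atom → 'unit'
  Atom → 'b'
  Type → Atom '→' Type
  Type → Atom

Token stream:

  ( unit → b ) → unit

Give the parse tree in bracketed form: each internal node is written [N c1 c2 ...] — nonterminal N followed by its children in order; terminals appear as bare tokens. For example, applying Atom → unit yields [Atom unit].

[Type [Atom ( [Type [Atom unit] → [Type [Atom b]]] )] → [Type [Atom unit]]]

Type
Atom → Type
( Type ) → Type
( Atom → Type ) → Type
( unit → Type ) → Type
( unit → Atom ) → Type
( unit → b ) → Type
( unit → b ) → Atom
( unit → b ) → unit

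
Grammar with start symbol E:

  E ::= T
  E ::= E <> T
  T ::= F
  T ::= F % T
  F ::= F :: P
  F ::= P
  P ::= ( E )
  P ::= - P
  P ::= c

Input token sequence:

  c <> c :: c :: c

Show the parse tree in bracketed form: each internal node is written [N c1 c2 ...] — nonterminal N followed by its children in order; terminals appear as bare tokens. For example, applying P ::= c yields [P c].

[E [E [T [F [P c]]]] <> [T [F [F [F [P c]] :: [P c]] :: [P c]]]]

E
E <> T
T <> T
F <> T
P <> T
c <> T
c <> F
c <> F :: P
c <> F :: P :: P
c <> P :: P :: P
c <> c :: P :: P
c <> c :: c :: P
c <> c :: c :: c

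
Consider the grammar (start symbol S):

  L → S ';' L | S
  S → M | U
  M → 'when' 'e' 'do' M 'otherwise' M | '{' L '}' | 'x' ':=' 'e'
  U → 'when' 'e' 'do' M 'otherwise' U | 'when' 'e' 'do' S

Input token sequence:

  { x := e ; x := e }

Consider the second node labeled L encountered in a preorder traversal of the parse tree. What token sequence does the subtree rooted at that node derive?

x := e

[S [M { [L [S [M x := e]] ; [L [S [M x := e]]]] }]]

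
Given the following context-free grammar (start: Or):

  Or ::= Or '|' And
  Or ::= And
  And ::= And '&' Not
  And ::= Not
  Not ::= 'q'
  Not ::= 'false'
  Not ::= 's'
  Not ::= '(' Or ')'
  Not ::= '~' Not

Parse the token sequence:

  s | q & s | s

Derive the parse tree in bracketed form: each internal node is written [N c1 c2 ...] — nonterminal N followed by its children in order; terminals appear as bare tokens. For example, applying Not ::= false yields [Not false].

[Or [Or [Or [And [Not s]]] | [And [And [Not q]] & [Not s]]] | [And [Not s]]]

Or
Or | And
Or | And | And
And | And | And
Not | And | And
s | And | And
s | And & Not | And
s | Not & Not | And
s | q & Not | And
s | q & s | And
s | q & s | Not
s | q & s | s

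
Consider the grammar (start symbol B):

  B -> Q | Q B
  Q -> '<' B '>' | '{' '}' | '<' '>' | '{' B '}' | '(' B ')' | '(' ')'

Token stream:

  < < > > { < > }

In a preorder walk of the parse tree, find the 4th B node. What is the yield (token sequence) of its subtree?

[B [Q < [B [Q < >]] >] [B [Q { [B [Q < >]] }]]]

< >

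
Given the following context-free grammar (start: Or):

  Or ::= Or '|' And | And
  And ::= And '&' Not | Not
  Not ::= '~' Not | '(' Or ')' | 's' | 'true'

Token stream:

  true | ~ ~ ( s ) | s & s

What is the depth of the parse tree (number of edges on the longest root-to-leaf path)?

9

[Or [Or [Or [And [Not true]]] | [And [Not ~ [Not ~ [Not ( [Or [And [Not s]]] )]]]]] | [And [And [Not s]] & [Not s]]]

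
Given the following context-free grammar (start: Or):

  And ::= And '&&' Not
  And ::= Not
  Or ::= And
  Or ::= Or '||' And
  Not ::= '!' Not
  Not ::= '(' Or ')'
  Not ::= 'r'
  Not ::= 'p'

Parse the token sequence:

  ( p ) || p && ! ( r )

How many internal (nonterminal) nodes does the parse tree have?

[Or [Or [And [Not ( [Or [And [Not p]]] )]]] || [And [And [Not p]] && [Not ! [Not ( [Or [And [Not r]]] )]]]]

15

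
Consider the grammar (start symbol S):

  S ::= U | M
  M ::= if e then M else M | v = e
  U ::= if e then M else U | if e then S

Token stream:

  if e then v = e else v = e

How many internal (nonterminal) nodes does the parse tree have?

4

[S [M if e then [M v = e] else [M v = e]]]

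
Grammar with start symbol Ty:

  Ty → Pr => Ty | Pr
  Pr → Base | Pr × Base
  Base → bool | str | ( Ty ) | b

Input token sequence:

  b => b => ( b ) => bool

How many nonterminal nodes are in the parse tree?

[Ty [Pr [Base b]] => [Ty [Pr [Base b]] => [Ty [Pr [Base ( [Ty [Pr [Base b]]] )]] => [Ty [Pr [Base bool]]]]]]

15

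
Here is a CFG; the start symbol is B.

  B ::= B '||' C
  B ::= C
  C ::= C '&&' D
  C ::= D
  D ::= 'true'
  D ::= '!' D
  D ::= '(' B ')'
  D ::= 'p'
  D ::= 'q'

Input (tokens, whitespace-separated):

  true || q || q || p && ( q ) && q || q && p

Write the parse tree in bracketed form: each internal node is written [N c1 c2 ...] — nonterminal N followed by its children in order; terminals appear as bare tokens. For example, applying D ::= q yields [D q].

[B [B [B [B [B [C [D true]]] || [C [D q]]] || [C [D q]]] || [C [C [C [D p]] && [D ( [B [C [D q]]] )]] && [D q]]] || [C [C [D q]] && [D p]]]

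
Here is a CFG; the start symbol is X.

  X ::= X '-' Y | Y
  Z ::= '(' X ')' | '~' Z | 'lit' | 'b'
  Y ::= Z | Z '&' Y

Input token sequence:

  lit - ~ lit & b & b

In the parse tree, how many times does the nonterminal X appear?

2

[X [X [Y [Z lit]]] - [Y [Z ~ [Z lit]] & [Y [Z b] & [Y [Z b]]]]]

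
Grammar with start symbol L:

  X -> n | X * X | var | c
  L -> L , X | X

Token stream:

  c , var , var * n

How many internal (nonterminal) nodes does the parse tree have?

8

[L [L [L [X c]] , [X var]] , [X [X var] * [X n]]]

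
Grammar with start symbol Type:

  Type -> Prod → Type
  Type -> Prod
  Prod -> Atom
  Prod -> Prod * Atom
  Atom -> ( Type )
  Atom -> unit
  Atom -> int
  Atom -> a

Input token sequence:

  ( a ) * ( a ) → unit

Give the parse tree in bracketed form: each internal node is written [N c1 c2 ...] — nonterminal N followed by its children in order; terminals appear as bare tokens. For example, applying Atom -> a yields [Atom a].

[Type [Prod [Prod [Atom ( [Type [Prod [Atom a]]] )]] * [Atom ( [Type [Prod [Atom a]]] )]] → [Type [Prod [Atom unit]]]]

Type
Prod → Type
Prod * Atom → Type
Atom * Atom → Type
( Type ) * Atom → Type
( Prod ) * Atom → Type
( Atom ) * Atom → Type
( a ) * Atom → Type
( a ) * ( Type ) → Type
( a ) * ( Prod ) → Type
( a ) * ( Atom ) → Type
( a ) * ( a ) → Type
( a ) * ( a ) → Prod
( a ) * ( a ) → Atom
( a ) * ( a ) → unit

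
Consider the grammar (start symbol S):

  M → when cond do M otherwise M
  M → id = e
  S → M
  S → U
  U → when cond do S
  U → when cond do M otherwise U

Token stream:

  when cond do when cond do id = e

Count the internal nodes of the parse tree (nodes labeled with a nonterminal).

6

[S [U when cond do [S [U when cond do [S [M id = e]]]]]]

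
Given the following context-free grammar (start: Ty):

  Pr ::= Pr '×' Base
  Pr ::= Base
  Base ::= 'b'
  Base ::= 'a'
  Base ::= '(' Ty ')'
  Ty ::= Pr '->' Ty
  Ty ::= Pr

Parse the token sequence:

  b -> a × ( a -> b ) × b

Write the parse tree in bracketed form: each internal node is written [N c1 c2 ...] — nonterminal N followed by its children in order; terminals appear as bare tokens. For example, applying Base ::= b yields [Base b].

Ty
Pr -> Ty
Base -> Ty
b -> Ty
b -> Pr
b -> Pr × Base
b -> Pr × Base × Base
b -> Base × Base × Base
b -> a × Base × Base
b -> a × ( Ty ) × Base
b -> a × ( Pr -> Ty ) × Base
b -> a × ( Base -> Ty ) × Base
b -> a × ( a -> Ty ) × Base
b -> a × ( a -> Pr ) × Base
b -> a × ( a -> Base ) × Base
b -> a × ( a -> b ) × Base
b -> a × ( a -> b ) × b

[Ty [Pr [Base b]] -> [Ty [Pr [Pr [Pr [Base a]] × [Base ( [Ty [Pr [Base a]] -> [Ty [Pr [Base b]]]] )]] × [Base b]]]]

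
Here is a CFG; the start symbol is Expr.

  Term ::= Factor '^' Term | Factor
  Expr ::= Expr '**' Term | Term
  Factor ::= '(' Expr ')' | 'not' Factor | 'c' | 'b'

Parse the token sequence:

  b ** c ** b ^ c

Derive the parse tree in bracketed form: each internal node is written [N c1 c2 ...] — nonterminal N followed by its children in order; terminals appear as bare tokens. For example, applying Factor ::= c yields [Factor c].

Expr
Expr ** Term
Expr ** Term ** Term
Term ** Term ** Term
Factor ** Term ** Term
b ** Term ** Term
b ** Factor ** Term
b ** c ** Term
b ** c ** Factor ^ Term
b ** c ** b ^ Term
b ** c ** b ^ Factor
b ** c ** b ^ c

[Expr [Expr [Expr [Term [Factor b]]] ** [Term [Factor c]]] ** [Term [Factor b] ^ [Term [Factor c]]]]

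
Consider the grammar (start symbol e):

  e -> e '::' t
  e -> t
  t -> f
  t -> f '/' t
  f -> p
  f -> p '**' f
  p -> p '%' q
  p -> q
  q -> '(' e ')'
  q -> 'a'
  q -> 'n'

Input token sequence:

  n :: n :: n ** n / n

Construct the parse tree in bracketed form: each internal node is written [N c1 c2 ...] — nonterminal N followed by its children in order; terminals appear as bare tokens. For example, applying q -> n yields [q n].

[e [e [e [t [f [p [q n]]]]] :: [t [f [p [q n]]]]] :: [t [f [p [q n]] ** [f [p [q n]]]] / [t [f [p [q n]]]]]]

e
e :: t
e :: t :: t
t :: t :: t
f :: t :: t
p :: t :: t
q :: t :: t
n :: t :: t
n :: f :: t
n :: p :: t
n :: q :: t
n :: n :: t
n :: n :: f / t
n :: n :: p ** f / t
n :: n :: q ** f / t
n :: n :: n ** f / t
n :: n :: n ** p / t
n :: n :: n ** q / t
n :: n :: n ** n / t
n :: n :: n ** n / f
n :: n :: n ** n / p
n :: n :: n ** n / q
n :: n :: n ** n / n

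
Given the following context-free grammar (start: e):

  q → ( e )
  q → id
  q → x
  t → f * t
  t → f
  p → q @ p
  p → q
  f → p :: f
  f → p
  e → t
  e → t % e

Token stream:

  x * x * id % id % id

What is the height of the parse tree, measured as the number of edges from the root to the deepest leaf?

7

[e [t [f [p [q x]]] * [t [f [p [q x]]] * [t [f [p [q id]]]]]] % [e [t [f [p [q id]]]] % [e [t [f [p [q id]]]]]]]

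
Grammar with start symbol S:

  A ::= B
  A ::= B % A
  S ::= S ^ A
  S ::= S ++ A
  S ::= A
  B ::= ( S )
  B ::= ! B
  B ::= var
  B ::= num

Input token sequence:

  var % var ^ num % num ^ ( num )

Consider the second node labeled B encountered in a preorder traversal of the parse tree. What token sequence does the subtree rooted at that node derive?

var

[S [S [S [A [B var] % [A [B var]]]] ^ [A [B num] % [A [B num]]]] ^ [A [B ( [S [A [B num]]] )]]]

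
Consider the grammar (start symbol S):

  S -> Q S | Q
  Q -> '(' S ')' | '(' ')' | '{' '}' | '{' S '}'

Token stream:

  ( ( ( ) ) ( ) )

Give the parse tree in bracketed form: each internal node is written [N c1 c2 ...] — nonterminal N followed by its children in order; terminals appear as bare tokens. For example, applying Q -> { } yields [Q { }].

S
Q
( S )
( Q S )
( ( S ) S )
( ( Q ) S )
( ( ( ) ) S )
( ( ( ) ) Q )
( ( ( ) ) ( ) )

[S [Q ( [S [Q ( [S [Q ( )]] )] [S [Q ( )]]] )]]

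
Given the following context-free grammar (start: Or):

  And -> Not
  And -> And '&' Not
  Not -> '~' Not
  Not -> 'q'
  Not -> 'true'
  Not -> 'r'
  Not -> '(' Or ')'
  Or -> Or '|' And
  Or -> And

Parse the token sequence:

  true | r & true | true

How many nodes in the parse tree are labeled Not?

[Or [Or [Or [And [Not true]]] | [And [And [Not r]] & [Not true]]] | [And [Not true]]]

4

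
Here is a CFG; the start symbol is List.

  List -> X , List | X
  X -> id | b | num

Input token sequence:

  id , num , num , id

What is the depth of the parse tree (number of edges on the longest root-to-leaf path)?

5

[List [X id] , [List [X num] , [List [X num] , [List [X id]]]]]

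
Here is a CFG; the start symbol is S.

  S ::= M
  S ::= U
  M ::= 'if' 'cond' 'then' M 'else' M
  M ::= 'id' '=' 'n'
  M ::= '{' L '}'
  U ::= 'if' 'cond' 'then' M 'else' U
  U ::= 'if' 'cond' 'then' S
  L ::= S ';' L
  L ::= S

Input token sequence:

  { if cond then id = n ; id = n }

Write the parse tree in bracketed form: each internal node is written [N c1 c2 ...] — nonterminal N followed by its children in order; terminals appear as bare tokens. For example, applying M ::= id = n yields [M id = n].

S
M
{ L }
{ S ; L }
{ U ; L }
{ if cond then S ; L }
{ if cond then M ; L }
{ if cond then id = n ; L }
{ if cond then id = n ; S }
{ if cond then id = n ; M }
{ if cond then id = n ; id = n }

[S [M { [L [S [U if cond then [S [M id = n]]]] ; [L [S [M id = n]]]] }]]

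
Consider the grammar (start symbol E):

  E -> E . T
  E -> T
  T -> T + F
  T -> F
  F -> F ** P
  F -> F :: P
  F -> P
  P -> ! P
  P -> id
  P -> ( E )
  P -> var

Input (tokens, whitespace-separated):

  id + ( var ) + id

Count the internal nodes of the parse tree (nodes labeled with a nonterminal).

[E [T [T [T [F [P id]]] + [F [P ( [E [T [F [P var]]]] )]]] + [F [P id]]]]

14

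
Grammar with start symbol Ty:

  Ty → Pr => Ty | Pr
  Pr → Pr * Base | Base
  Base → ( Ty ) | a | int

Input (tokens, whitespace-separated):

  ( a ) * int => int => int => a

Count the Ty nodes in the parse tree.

5

[Ty [Pr [Pr [Base ( [Ty [Pr [Base a]]] )]] * [Base int]] => [Ty [Pr [Base int]] => [Ty [Pr [Base int]] => [Ty [Pr [Base a]]]]]]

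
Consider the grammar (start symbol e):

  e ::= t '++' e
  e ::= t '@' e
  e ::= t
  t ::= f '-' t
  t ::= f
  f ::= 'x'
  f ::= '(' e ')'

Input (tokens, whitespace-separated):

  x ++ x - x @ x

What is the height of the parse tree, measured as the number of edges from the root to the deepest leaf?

[e [t [f x]] ++ [e [t [f x] - [t [f x]]] @ [e [t [f x]]]]]

5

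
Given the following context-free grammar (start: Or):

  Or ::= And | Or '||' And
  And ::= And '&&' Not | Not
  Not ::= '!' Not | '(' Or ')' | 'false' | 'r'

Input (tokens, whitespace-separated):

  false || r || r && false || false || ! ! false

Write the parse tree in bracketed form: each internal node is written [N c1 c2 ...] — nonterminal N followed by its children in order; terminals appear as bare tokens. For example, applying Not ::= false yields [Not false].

[Or [Or [Or [Or [Or [And [Not false]]] || [And [Not r]]] || [And [And [Not r]] && [Not false]]] || [And [Not false]]] || [And [Not ! [Not ! [Not false]]]]]

Or
Or || And
Or || And || And
Or || And || And || And
Or || And || And || And || And
And || And || And || And || And
Not || And || And || And || And
false || And || And || And || And
false || Not || And || And || And
false || r || And || And || And
false || r || And && Not || And || And
false || r || Not && Not || And || And
false || r || r && Not || And || And
false || r || r && false || And || And
false || r || r && false || Not || And
false || r || r && false || false || And
false || r || r && false || false || Not
false || r || r && false || false || ! Not
false || r || r && false || false || ! ! Not
false || r || r && false || false || ! ! false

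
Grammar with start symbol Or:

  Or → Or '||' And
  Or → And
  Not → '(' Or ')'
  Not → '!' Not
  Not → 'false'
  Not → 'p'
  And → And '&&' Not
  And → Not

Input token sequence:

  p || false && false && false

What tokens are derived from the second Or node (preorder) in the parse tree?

p

[Or [Or [And [Not p]]] || [And [And [And [Not false]] && [Not false]] && [Not false]]]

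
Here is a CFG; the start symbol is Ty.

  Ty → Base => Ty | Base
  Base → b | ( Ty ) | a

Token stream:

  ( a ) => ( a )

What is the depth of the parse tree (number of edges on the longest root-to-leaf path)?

5

[Ty [Base ( [Ty [Base a]] )] => [Ty [Base ( [Ty [Base a]] )]]]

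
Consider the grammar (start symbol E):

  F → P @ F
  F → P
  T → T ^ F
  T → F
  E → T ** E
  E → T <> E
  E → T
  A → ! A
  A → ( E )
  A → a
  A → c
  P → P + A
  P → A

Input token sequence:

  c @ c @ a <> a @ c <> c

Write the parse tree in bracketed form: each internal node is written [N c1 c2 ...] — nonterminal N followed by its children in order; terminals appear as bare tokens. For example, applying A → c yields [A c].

[E [T [F [P [A c]] @ [F [P [A c]] @ [F [P [A a]]]]]] <> [E [T [F [P [A a]] @ [F [P [A c]]]]] <> [E [T [F [P [A c]]]]]]]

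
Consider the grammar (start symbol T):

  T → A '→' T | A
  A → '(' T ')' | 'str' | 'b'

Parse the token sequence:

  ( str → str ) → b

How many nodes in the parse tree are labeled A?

[T [A ( [T [A str] → [T [A str]]] )] → [T [A b]]]

4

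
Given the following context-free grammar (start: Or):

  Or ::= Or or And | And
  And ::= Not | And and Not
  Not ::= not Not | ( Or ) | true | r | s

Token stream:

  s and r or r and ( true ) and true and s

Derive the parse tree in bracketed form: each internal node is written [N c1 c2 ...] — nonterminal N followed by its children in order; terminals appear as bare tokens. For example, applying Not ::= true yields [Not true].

[Or [Or [And [And [Not s]] and [Not r]]] or [And [And [And [And [Not r]] and [Not ( [Or [And [Not true]]] )]] and [Not true]] and [Not s]]]

Or
Or or And
And or And
And and Not or And
Not and Not or And
s and Not or And
s and r or And
s and r or And and Not
s and r or And and Not and Not
s and r or And and Not and Not and Not
s and r or Not and Not and Not and Not
s and r or r and Not and Not and Not
s and r or r and ( Or ) and Not and Not
s and r or r and ( And ) and Not and Not
s and r or r and ( Not ) and Not and Not
s and r or r and ( true ) and Not and Not
s and r or r and ( true ) and true and Not
s and r or r and ( true ) and true and s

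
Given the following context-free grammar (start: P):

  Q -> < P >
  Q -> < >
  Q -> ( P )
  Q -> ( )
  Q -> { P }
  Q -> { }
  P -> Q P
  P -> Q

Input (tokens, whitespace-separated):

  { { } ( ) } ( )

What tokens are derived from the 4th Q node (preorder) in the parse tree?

( )

[P [Q { [P [Q { }] [P [Q ( )]]] }] [P [Q ( )]]]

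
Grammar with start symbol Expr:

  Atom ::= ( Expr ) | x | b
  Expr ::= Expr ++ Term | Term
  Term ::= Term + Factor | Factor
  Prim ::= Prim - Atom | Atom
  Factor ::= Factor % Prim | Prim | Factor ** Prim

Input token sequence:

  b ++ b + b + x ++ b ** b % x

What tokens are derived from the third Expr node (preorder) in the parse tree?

b

[Expr [Expr [Expr [Term [Factor [Prim [Atom b]]]]] ++ [Term [Term [Term [Factor [Prim [Atom b]]]] + [Factor [Prim [Atom b]]]] + [Factor [Prim [Atom x]]]]] ++ [Term [Factor [Factor [Factor [Prim [Atom b]]] ** [Prim [Atom b]]] % [Prim [Atom x]]]]]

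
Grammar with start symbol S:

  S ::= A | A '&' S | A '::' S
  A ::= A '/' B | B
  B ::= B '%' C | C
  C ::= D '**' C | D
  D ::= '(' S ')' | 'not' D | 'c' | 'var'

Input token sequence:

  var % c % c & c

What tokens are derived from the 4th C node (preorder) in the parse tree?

c

[S [A [B [B [B [C [D var]]] % [C [D c]]] % [C [D c]]]] & [S [A [B [C [D c]]]]]]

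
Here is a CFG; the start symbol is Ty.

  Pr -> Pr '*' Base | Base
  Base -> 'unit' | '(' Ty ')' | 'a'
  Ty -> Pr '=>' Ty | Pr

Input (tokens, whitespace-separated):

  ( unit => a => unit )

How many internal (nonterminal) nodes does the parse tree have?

[Ty [Pr [Base ( [Ty [Pr [Base unit]] => [Ty [Pr [Base a]] => [Ty [Pr [Base unit]]]]] )]]]

12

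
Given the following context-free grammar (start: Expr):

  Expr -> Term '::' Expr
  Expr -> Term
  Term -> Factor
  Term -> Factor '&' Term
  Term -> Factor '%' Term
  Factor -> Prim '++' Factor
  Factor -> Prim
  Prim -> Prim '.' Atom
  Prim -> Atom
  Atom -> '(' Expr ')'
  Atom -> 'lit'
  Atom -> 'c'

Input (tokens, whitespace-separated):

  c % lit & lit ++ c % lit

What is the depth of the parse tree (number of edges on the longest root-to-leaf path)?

[Expr [Term [Factor [Prim [Atom c]]] % [Term [Factor [Prim [Atom lit]]] & [Term [Factor [Prim [Atom lit]] ++ [Factor [Prim [Atom c]]]] % [Term [Factor [Prim [Atom lit]]]]]]]]

8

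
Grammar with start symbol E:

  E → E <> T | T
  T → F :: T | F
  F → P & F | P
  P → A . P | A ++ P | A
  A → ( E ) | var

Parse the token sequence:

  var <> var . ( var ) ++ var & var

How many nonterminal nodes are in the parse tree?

[E [E [T [F [P [A var]]]]] <> [T [F [P [A var] . [P [A ( [E [T [F [P [A var]]]]] )] ++ [P [A var]]]] & [F [P [A var]]]]]]

22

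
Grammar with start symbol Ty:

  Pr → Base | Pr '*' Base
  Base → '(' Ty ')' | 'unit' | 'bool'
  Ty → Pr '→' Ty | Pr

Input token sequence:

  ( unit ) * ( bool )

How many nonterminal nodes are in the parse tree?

11

[Ty [Pr [Pr [Base ( [Ty [Pr [Base unit]]] )]] * [Base ( [Ty [Pr [Base bool]]] )]]]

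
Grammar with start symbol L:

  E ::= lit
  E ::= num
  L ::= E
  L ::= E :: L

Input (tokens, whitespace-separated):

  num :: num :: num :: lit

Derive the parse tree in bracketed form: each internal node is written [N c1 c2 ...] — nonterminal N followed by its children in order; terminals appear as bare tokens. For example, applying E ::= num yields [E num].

L
E :: L
num :: L
num :: E :: L
num :: num :: L
num :: num :: E :: L
num :: num :: num :: L
num :: num :: num :: E
num :: num :: num :: lit

[L [E num] :: [L [E num] :: [L [E num] :: [L [E lit]]]]]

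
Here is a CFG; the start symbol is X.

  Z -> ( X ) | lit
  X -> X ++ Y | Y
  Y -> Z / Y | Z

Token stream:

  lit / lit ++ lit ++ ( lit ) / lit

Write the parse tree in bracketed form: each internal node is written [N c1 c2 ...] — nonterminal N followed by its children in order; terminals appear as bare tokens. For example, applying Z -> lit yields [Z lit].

X
X ++ Y
X ++ Y ++ Y
Y ++ Y ++ Y
Z / Y ++ Y ++ Y
lit / Y ++ Y ++ Y
lit / Z ++ Y ++ Y
lit / lit ++ Y ++ Y
lit / lit ++ Z ++ Y
lit / lit ++ lit ++ Y
lit / lit ++ lit ++ Z / Y
lit / lit ++ lit ++ ( X ) / Y
lit / lit ++ lit ++ ( Y ) / Y
lit / lit ++ lit ++ ( Z ) / Y
lit / lit ++ lit ++ ( lit ) / Y
lit / lit ++ lit ++ ( lit ) / Z
lit / lit ++ lit ++ ( lit ) / lit

[X [X [X [Y [Z lit] / [Y [Z lit]]]] ++ [Y [Z lit]]] ++ [Y [Z ( [X [Y [Z lit]]] )] / [Y [Z lit]]]]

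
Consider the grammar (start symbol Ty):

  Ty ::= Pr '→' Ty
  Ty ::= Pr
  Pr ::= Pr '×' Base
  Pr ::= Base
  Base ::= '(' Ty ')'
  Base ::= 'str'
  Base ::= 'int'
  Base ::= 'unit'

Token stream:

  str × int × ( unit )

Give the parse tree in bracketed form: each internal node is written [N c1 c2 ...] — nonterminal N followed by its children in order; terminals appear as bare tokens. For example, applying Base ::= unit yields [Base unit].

Ty
Pr
Pr × Base
Pr × Base × Base
Base × Base × Base
str × Base × Base
str × int × Base
str × int × ( Ty )
str × int × ( Pr )
str × int × ( Base )
str × int × ( unit )

[Ty [Pr [Pr [Pr [Base str]] × [Base int]] × [Base ( [Ty [Pr [Base unit]]] )]]]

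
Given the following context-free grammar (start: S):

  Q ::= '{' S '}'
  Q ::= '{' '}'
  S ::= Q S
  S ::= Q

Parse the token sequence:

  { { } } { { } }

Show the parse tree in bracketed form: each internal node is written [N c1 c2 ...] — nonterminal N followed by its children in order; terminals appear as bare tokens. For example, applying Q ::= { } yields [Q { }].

S
Q S
{ S } S
{ Q } S
{ { } } S
{ { } } Q
{ { } } { S }
{ { } } { Q }
{ { } } { { } }

[S [Q { [S [Q { }]] }] [S [Q { [S [Q { }]] }]]]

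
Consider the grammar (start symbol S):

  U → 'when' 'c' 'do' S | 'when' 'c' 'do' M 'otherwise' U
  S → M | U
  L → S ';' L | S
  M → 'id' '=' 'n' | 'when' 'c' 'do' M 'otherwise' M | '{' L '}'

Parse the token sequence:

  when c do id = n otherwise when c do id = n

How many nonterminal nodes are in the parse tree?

[S [U when c do [M id = n] otherwise [U when c do [S [M id = n]]]]]

6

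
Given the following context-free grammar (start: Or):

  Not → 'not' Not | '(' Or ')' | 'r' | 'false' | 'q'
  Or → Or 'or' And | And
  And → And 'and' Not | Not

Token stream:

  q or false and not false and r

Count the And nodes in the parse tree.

4

[Or [Or [And [Not q]]] or [And [And [And [Not false]] and [Not not [Not false]]] and [Not r]]]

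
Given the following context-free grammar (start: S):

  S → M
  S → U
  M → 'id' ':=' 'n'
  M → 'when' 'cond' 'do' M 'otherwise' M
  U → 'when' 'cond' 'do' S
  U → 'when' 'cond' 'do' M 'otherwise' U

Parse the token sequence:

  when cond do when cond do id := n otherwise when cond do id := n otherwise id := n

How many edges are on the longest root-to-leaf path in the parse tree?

6

[S [U when cond do [S [M when cond do [M id := n] otherwise [M when cond do [M id := n] otherwise [M id := n]]]]]]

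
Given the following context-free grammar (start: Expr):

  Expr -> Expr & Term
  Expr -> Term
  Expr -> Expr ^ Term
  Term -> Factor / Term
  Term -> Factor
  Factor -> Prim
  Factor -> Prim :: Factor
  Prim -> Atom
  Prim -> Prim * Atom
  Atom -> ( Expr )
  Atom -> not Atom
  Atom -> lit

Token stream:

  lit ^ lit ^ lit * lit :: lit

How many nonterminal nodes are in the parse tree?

20

[Expr [Expr [Expr [Term [Factor [Prim [Atom lit]]]]] ^ [Term [Factor [Prim [Atom lit]]]]] ^ [Term [Factor [Prim [Prim [Atom lit]] * [Atom lit]] :: [Factor [Prim [Atom lit]]]]]]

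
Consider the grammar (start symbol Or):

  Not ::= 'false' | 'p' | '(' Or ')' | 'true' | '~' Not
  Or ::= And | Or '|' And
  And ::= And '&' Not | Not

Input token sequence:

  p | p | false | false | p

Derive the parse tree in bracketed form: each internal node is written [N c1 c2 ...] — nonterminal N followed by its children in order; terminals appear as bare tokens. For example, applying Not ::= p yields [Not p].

Or
Or | And
Or | And | And
Or | And | And | And
Or | And | And | And | And
And | And | And | And | And
Not | And | And | And | And
p | And | And | And | And
p | Not | And | And | And
p | p | And | And | And
p | p | Not | And | And
p | p | false | And | And
p | p | false | Not | And
p | p | false | false | And
p | p | false | false | Not
p | p | false | false | p

[Or [Or [Or [Or [Or [And [Not p]]] | [And [Not p]]] | [And [Not false]]] | [And [Not false]]] | [And [Not p]]]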